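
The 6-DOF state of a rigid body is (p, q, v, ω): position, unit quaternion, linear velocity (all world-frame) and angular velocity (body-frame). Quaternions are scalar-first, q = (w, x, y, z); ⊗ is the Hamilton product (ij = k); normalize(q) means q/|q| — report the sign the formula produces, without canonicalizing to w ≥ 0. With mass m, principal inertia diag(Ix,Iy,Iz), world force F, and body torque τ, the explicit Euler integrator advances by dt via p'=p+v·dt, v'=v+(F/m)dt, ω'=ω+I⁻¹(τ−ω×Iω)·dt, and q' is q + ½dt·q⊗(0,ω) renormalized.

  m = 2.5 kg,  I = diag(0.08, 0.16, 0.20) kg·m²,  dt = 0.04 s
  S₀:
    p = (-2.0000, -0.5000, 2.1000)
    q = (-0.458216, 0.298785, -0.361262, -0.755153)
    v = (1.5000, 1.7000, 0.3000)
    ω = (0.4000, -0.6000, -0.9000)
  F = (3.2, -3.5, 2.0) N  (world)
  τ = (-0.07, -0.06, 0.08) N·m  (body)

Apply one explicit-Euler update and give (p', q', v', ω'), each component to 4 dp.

p' = (-1.9400, -0.4320, 2.1120)
q' = (-0.4784, 0.2925, -0.3563, -0.7474)
v' = (1.5512, 1.6440, 0.3320)
ω' = (0.3542, -0.6258, -0.8802)

angular accel α = (-1.1450, -0.6450, 0.4960)
ω + α·dt = (0.3542, -0.6258, -0.8802)
q⊗(0,ω) = (-1.0159089, -0.3112424, 0.2417749, 0.3776282)
updated quaternion q' = (-0.4784, 0.2925, -0.3563, -0.7474)
linear accel F/m = (1.2800, -1.4000, 0.8000)
p + v·dt = (-1.9400, -0.4320, 2.1120)
v + (F/m)dt = (1.5512, 1.6440, 0.3320)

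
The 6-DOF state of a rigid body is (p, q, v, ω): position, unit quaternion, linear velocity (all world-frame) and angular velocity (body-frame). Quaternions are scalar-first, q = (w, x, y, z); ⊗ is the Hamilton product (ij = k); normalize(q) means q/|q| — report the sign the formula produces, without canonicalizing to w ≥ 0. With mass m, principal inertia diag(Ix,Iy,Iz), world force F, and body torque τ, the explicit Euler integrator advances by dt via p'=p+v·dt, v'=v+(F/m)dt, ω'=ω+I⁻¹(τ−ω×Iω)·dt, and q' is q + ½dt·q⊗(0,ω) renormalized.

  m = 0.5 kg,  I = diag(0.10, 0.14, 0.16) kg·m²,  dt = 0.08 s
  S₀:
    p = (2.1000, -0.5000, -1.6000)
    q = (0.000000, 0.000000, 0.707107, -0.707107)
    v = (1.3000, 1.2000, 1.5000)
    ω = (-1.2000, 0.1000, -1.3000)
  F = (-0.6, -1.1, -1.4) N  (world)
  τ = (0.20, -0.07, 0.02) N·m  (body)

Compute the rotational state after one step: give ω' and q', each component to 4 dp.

gyro term ω×Iω = (-0.0026, -0.0936, -0.0048)
(τ − ω×Iω)/I = (2.0260, 0.1686, 0.1550)
ω' = ω + α·dt = (-1.0379, 0.1135, -1.2876)
Hamilton product q⊗(0,ω) = (-0.9899498, -0.8485284, 0.8485284, 0.8485284)
updated quaternion q' = (-0.0395, -0.0339, 0.7392, -0.6715)

ω' = (-1.0379, 0.1135, -1.2876)
q' = (-0.0395, -0.0339, 0.7392, -0.6715)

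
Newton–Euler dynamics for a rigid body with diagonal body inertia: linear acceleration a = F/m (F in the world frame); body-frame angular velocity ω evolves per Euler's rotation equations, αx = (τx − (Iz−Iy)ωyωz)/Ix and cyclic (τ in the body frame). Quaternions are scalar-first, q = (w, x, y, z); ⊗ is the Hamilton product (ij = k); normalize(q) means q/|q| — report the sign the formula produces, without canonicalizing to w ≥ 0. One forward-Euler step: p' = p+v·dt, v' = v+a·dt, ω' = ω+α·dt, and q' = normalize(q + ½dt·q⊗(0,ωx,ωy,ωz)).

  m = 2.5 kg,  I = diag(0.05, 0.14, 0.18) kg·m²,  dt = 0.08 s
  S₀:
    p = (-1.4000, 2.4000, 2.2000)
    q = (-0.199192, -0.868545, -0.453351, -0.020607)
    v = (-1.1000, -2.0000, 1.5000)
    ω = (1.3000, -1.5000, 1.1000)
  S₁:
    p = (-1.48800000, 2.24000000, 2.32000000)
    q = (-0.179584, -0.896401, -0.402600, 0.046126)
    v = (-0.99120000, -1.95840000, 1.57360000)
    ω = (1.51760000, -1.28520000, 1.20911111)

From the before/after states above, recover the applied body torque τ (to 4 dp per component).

τ = (0.0700, 0.1900, 0.0700)

rate change Δω = (0.21760000, 0.21480000, 0.10911111)
applied torque τ = (0.0700, 0.1900, 0.0700)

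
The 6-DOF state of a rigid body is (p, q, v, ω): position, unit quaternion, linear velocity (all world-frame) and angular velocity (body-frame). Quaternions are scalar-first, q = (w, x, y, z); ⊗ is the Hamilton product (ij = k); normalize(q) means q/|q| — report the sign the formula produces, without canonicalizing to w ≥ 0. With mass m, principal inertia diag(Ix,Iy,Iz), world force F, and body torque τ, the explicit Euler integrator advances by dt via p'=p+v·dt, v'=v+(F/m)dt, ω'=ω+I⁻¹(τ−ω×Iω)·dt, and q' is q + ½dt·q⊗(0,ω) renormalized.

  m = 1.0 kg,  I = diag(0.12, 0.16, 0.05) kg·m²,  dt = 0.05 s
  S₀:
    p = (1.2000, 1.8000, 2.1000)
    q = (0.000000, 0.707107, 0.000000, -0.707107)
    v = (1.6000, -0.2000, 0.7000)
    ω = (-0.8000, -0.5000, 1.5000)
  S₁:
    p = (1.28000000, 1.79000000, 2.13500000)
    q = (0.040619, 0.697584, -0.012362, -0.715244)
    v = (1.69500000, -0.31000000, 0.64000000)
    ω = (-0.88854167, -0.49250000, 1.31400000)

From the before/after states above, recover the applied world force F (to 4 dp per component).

velocity change Δv = (0.09500000, -0.11000000, -0.06000000)
applied force F = (1.9000, -2.2000, -1.2000)

F = (1.9000, -2.2000, -1.2000)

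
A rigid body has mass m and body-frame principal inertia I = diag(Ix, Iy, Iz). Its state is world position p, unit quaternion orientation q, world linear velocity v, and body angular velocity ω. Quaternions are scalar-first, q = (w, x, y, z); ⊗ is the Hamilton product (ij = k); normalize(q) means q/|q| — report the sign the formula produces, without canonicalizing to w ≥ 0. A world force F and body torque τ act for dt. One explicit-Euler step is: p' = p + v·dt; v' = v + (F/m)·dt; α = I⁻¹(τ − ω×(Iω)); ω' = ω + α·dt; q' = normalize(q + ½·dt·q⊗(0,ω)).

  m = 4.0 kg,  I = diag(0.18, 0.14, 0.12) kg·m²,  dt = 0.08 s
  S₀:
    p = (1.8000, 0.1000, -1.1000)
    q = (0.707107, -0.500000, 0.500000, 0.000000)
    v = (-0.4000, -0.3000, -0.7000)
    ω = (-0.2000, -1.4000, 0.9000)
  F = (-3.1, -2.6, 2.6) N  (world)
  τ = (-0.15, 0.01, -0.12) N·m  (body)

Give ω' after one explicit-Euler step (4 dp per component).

ω' = (-0.2779, -1.3881, 0.8275)

ω×(Iω) gyroscopic = (0.0252, -0.0108, -0.0112)
(τ − ω×Iω)/I = (-0.9733, 0.1486, -0.9067)
new body rate ω' = (-0.2779, -1.3881, 0.8275)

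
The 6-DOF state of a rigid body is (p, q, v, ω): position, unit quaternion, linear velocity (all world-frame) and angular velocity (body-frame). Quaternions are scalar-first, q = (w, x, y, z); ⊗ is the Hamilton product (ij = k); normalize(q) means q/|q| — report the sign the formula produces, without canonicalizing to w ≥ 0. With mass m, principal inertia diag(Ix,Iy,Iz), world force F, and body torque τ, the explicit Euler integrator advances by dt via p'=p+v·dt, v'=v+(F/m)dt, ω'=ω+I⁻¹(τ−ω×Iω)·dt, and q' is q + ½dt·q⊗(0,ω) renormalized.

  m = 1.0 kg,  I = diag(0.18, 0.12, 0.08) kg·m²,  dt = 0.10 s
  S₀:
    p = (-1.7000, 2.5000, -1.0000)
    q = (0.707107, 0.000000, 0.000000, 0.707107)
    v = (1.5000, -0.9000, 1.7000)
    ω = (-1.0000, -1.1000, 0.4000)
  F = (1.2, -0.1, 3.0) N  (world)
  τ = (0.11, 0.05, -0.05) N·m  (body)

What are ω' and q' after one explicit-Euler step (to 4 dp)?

ω' = (-0.9487, -1.0250, 0.4200)
q' = (0.6909, 0.0035, -0.0740, 0.7191)

(τ − ω×Iω)/I = (0.5133, 0.7500, 0.2000)
ω' = ω + α·dt = (-0.9487, -1.0250, 0.4200)
Hamilton product q⊗(0,ω) = (-0.2828428, 0.0707107, -1.4849247, 0.2828428)
updated quaternion q' = (0.6909, 0.0035, -0.0740, 0.7191)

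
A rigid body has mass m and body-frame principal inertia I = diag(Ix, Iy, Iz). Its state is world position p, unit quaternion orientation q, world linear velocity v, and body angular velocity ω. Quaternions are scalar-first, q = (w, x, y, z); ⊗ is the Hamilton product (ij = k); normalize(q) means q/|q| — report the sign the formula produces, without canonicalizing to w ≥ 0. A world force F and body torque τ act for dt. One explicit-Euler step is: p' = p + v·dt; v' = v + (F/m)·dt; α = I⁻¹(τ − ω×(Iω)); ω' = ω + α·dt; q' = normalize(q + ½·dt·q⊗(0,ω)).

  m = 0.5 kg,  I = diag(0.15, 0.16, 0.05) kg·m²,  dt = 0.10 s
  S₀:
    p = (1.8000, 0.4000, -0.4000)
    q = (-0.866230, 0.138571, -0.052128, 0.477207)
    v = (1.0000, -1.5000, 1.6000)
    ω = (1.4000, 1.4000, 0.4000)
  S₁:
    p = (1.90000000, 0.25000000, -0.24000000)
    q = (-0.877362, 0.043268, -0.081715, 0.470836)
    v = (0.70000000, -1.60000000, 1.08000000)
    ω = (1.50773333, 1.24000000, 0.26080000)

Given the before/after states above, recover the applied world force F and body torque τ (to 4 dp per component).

ω₁ − ω₀ = (0.10773333, -0.16000000, -0.13920000)
ω₀×(Iω₀) = (-0.0616, 0.0560, 0.0196)
τ = I·(Δω/dt) + ω₀×(Iω₀) = (0.1000, -0.2000, -0.0500)
velocity change Δv = (-0.30000000, -0.10000000, -0.52000000)
F = m·Δv/dt = (-1.5000, -0.5000, -2.6000)

F = (-1.5000, -0.5000, -2.6000)
τ = (0.1000, -0.2000, -0.0500)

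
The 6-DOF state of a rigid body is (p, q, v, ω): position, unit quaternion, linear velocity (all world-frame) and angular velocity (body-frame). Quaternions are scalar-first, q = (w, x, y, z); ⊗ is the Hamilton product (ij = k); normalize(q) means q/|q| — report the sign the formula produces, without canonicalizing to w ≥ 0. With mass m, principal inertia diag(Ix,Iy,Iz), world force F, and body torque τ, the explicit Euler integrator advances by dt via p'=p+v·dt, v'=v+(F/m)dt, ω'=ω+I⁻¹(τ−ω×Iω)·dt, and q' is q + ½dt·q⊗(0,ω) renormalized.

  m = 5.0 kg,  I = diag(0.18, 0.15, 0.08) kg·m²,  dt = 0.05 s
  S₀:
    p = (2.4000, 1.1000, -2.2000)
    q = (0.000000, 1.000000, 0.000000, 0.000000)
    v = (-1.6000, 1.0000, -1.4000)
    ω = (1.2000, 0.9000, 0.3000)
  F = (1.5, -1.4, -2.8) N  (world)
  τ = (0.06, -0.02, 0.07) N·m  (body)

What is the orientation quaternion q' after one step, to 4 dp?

q' = (-0.0300, 0.9993, -0.0075, 0.0225)

q⊗(0,ω) = (-1.2000000, 0.0000000, -0.3000000, 0.9000000)
q + ½dt·q⊗(0,ω), renormalized = (-0.0300, 0.9993, -0.0075, 0.0225)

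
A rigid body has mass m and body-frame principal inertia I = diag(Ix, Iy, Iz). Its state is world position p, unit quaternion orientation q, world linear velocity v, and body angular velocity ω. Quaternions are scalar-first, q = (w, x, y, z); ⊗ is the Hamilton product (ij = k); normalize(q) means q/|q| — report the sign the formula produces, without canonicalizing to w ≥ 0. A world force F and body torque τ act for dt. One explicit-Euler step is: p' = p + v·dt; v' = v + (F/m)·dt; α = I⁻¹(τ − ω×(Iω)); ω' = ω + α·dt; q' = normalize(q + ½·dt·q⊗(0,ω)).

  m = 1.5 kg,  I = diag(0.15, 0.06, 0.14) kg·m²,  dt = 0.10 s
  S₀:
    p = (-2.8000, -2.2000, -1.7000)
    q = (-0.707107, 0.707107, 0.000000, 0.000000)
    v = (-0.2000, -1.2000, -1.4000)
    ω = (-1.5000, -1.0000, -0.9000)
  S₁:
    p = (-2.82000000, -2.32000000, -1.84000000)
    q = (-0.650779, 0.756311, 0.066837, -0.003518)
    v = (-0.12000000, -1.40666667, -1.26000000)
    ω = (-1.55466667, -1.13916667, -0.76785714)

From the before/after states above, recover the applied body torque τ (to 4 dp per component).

Δω = ω₁−ω₀ = (-0.05466667, -0.13916667, 0.13214286)
precession coupling = (0.0720, 0.0135, -0.1350)
τ = I·(Δω/dt) + ω₀×(Iω₀) = (-0.0100, -0.0700, 0.0500)

τ = (-0.0100, -0.0700, 0.0500)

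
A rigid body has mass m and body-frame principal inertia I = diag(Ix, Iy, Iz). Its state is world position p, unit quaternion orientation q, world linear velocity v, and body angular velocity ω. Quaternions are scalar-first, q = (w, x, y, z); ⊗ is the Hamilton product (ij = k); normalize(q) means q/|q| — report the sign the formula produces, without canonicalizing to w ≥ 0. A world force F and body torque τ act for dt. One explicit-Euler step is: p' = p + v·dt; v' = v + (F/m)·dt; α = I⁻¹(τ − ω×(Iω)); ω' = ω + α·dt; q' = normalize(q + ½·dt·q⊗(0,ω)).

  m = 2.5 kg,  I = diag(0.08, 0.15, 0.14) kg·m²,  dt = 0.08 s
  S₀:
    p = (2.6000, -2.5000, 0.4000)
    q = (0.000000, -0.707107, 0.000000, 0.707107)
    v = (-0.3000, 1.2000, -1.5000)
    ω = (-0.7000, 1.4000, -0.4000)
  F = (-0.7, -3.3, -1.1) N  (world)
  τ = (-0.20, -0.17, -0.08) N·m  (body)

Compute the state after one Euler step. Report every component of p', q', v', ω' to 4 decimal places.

(τ − ω×Iω)/I = (-2.5700, -1.0213, -0.0814)
new body rate ω' = (-0.9056, 1.3183, -0.4065)
2q̇ = q⊗(0,ω) = (-0.2121321, -0.9899498, -0.7778177, -0.9899498)
q' = normalize(q + ½dt·q⊗(0,ω)) = (-0.0085, -0.7452, -0.0310, 0.6661)
a = F/m = (-0.2800, -1.3200, -0.4400)
p' = p + v·dt = (2.5760, -2.4040, 0.2800)
new velocity v' = (-0.3224, 1.0944, -1.5352)

p' = (2.5760, -2.4040, 0.2800)
q' = (-0.0085, -0.7452, -0.0310, 0.6661)
v' = (-0.3224, 1.0944, -1.5352)
ω' = (-0.9056, 1.3183, -0.4065)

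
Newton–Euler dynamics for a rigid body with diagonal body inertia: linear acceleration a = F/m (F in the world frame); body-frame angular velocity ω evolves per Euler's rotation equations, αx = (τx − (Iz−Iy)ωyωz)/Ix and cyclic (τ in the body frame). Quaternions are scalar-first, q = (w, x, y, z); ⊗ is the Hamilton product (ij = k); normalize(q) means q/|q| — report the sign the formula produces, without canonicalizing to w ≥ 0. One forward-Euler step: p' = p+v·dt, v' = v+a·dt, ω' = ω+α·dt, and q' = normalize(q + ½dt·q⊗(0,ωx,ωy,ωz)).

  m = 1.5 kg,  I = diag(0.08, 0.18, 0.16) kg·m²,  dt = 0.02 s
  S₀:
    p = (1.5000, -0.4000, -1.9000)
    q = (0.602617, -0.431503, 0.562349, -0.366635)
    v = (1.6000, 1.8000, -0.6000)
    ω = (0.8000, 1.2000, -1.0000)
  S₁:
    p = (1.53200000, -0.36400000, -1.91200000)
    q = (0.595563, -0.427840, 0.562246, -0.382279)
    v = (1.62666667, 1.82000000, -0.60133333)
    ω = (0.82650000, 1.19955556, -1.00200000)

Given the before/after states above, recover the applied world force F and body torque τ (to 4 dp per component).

F = (2.0000, 1.5000, -0.1000)
τ = (0.1300, 0.0600, 0.0800)

Δω = ω₁−ω₀ = (0.02650000, -0.00044444, -0.00200000)
precession coupling = (0.0240, 0.0640, 0.0960)
τ = I·(Δω/dt) + ω₀×(Iω₀) = (0.1300, 0.0600, 0.0800)
velocity change Δv = (0.02666667, 0.02000000, -0.00133333)
F = m·Δv/dt = (2.0000, 1.5000, -0.1000)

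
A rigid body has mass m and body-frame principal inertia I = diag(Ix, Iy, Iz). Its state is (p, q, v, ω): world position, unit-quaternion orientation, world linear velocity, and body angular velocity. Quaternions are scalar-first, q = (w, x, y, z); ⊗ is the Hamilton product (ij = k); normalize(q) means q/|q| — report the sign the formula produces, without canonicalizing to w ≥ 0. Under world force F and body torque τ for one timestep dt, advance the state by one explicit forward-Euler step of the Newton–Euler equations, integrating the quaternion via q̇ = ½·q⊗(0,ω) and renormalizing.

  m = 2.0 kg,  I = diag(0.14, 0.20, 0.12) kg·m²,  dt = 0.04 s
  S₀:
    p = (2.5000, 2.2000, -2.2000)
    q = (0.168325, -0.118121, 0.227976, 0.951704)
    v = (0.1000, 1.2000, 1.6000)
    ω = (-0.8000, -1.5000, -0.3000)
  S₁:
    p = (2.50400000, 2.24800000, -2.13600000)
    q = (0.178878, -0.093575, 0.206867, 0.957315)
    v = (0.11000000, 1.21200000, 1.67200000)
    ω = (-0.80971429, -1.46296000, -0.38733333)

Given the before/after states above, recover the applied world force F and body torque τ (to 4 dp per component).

F = (0.5000, 0.6000, 3.6000)
τ = (-0.0700, 0.1900, -0.1900)

Δω = ω₁−ω₀ = (-0.00971429, 0.03704000, -0.08733333)
τ = I·(Δω/dt) + ω₀×(Iω₀) = (-0.0700, 0.1900, -0.1900)
Δv = v₁−v₀ = (0.01000000, 0.01200000, 0.07200000)
m·(v₁−v₀)/dt = (0.5000, 0.6000, 3.6000)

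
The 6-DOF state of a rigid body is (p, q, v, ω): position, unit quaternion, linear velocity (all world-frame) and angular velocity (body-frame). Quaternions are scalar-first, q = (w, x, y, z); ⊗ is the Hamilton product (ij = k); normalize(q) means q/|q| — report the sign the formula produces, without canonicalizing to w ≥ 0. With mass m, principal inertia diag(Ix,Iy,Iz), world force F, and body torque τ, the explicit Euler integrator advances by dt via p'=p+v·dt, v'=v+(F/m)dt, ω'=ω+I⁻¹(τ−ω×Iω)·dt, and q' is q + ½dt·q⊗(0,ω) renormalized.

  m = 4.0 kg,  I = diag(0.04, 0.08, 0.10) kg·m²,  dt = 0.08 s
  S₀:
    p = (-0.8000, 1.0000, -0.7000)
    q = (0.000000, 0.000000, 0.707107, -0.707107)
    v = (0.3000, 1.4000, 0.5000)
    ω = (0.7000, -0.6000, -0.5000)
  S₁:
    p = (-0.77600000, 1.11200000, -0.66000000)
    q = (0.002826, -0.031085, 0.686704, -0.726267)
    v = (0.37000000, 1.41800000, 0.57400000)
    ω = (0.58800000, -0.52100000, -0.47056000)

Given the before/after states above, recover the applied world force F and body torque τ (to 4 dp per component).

F = (3.5000, 0.9000, 3.7000)
τ = (-0.0500, 0.1000, 0.0200)

Δω = ω₁−ω₀ = (-0.11200000, 0.07900000, 0.02944000)
τ = I·(Δω/dt) + ω₀×(Iω₀) = (-0.0500, 0.1000, 0.0200)
v₁ − v₀ = (0.07000000, 0.01800000, 0.07400000)
m·(v₁−v₀)/dt = (3.5000, 0.9000, 3.7000)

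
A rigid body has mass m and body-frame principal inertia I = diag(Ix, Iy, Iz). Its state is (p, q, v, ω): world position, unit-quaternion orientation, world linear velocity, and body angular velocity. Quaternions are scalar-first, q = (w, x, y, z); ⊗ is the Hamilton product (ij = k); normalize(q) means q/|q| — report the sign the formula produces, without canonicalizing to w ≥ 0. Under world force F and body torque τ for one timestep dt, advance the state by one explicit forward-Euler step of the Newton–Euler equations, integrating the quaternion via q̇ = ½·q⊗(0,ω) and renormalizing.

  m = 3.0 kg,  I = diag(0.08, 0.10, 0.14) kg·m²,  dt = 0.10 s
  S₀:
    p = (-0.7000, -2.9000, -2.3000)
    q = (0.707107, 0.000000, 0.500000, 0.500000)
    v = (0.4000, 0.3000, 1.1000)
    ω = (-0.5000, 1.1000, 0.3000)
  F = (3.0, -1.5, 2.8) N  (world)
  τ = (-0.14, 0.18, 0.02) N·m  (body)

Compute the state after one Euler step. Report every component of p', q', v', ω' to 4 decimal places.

linear accel F/m = (1.0000, -0.5000, 0.9333)
new position p' = (-0.6600, -2.8700, -2.1900)
v' = v + a·dt = (0.5000, 0.2500, 1.1933)
ω×(Iω) gyroscopic = (0.0132, 0.0090, -0.0110)
(τ − ω×Iω)/I = (-1.9150, 1.7100, 0.2214)
ω' = ω + α·dt = (-0.6915, 1.2710, 0.3221)
2q̇ = q⊗(0,ω) = (-0.7000000, -0.7535535, 0.5278177, 0.4621321)
q' = normalize(q + ½dt·q⊗(0,ω)) = (0.6708, -0.0376, 0.5254, 0.5221)

p' = (-0.6600, -2.8700, -2.1900)
q' = (0.6708, -0.0376, 0.5254, 0.5221)
v' = (0.5000, 0.2500, 1.1933)
ω' = (-0.6915, 1.2710, 0.3221)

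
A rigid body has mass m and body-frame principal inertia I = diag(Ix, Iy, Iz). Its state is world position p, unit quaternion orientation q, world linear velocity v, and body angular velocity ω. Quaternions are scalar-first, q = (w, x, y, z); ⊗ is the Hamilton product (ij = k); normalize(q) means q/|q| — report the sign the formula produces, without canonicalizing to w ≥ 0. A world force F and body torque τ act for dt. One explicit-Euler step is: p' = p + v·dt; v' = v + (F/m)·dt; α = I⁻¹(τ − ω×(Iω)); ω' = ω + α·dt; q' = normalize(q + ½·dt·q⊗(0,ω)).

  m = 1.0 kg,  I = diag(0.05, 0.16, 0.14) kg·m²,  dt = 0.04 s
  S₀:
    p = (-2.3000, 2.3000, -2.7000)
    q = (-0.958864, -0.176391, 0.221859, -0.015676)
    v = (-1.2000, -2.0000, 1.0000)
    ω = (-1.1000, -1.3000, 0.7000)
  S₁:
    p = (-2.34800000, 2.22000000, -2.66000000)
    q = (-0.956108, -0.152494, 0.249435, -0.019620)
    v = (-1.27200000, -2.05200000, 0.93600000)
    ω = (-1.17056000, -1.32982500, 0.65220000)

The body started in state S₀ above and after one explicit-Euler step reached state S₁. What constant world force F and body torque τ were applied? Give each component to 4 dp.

F = (-1.8000, -1.3000, -1.6000)
τ = (-0.0700, -0.0500, -0.0100)

v₁ − v₀ = (-0.07200000, -0.05200000, -0.06400000)
applied force F = (-1.8000, -1.3000, -1.6000)
ω₁ − ω₀ = (-0.07056000, -0.02982500, -0.04780000)
gyro term ω₀×Iω₀ = (0.0182, 0.0693, 0.1573)
I·α + gyro = (-0.0700, -0.0500, -0.0100)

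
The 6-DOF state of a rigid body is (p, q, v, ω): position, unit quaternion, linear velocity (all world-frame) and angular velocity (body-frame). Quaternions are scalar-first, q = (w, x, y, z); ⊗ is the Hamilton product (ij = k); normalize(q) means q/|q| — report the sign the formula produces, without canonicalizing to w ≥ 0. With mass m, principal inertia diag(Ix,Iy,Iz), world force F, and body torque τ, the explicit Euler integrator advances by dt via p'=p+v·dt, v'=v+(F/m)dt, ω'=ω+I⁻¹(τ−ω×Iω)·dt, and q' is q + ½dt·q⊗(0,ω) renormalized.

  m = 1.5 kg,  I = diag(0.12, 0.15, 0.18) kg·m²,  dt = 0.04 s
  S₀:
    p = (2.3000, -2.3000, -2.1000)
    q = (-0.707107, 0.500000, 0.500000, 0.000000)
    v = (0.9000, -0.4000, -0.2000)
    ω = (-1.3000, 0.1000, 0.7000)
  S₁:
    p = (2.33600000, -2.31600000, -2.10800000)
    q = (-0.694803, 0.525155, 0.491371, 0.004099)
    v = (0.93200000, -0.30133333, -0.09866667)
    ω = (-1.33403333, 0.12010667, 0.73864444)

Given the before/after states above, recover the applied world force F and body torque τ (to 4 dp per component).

F = (1.2000, 3.7000, 3.8000)
τ = (-0.1000, 0.1300, 0.1700)

rate change Δω = (-0.03403333, 0.02010667, 0.03864444)
applied torque τ = (-0.1000, 0.1300, 0.1700)
Δv = v₁−v₀ = (0.03200000, 0.09866667, 0.10133333)
F = m·Δv/dt = (1.2000, 3.7000, 3.8000)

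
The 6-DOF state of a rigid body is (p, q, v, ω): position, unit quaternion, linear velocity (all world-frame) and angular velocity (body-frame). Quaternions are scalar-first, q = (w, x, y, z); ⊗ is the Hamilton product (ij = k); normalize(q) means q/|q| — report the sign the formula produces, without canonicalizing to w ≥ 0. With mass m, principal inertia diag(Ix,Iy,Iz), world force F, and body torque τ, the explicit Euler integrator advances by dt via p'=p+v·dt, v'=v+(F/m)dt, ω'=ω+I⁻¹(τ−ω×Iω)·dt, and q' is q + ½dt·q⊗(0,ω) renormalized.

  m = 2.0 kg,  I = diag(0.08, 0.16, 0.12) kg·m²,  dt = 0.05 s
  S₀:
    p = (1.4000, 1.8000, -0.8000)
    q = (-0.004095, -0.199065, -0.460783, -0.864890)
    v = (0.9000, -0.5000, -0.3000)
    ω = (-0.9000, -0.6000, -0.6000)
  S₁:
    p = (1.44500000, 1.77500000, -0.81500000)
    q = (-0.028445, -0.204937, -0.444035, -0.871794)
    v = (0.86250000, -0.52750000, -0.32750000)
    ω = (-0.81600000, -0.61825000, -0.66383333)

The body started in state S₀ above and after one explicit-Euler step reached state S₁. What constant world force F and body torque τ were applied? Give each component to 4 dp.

rate change Δω = (0.08400000, -0.01825000, -0.06383333)
precession coupling = (-0.0144, -0.0216, 0.0432)
applied torque τ = (0.1200, -0.0800, -0.1100)
v₁ − v₀ = (-0.03750000, -0.02750000, -0.02750000)
m·(v₁−v₀)/dt = (-1.5000, -1.1000, -1.1000)

F = (-1.5000, -1.1000, -1.1000)
τ = (0.1200, -0.0800, -0.1100)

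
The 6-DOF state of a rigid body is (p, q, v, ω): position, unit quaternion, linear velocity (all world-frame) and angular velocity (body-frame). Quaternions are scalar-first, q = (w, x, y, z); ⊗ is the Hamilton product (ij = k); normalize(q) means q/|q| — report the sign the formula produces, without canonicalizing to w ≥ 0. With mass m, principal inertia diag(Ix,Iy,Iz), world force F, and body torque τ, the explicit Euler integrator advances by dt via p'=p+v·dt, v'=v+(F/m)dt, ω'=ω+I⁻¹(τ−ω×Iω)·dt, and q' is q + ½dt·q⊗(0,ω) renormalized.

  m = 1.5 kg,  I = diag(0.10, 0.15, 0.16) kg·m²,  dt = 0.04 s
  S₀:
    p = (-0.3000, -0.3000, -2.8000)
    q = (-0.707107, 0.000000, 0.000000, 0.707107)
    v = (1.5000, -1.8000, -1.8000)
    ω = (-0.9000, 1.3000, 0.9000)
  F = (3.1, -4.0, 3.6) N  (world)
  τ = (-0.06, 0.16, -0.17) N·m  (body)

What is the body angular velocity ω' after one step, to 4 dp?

precession coupling ω×(Iω) = (0.0117, 0.0486, -0.0585)
α = I⁻¹(τ − ω×Iω) = (-0.7170, 0.7427, -0.6969)
ω + α·dt = (-0.9287, 1.3297, 0.8721)

ω' = (-0.9287, 1.3297, 0.8721)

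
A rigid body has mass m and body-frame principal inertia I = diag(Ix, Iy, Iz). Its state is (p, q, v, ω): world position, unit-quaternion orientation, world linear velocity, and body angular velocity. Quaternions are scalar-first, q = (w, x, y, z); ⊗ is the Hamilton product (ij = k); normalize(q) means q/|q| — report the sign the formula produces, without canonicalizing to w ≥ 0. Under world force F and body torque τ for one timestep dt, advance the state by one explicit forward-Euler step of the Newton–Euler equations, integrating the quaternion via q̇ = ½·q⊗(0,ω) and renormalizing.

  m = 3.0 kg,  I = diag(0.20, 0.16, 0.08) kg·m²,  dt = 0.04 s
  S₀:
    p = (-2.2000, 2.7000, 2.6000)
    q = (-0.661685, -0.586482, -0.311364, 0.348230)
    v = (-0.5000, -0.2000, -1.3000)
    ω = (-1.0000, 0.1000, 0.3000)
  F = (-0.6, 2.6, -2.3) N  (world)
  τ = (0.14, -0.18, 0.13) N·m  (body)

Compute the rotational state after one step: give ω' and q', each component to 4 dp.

ω' = (-0.9715, 0.0640, 0.3630)
q' = (-0.6747, -0.5757, -0.3161, 0.3368)

angular accel α = (0.7120, -0.9000, 1.5750)
ω' = ω + α·dt = (-0.9715, 0.0640, 0.3630)
Hamilton product q⊗(0,ω) = (-0.6598146, 0.5334528, -0.2384539, -0.5685177)
q + ½dt·q⊗(0,ω), renormalized = (-0.6747, -0.5757, -0.3161, 0.3368)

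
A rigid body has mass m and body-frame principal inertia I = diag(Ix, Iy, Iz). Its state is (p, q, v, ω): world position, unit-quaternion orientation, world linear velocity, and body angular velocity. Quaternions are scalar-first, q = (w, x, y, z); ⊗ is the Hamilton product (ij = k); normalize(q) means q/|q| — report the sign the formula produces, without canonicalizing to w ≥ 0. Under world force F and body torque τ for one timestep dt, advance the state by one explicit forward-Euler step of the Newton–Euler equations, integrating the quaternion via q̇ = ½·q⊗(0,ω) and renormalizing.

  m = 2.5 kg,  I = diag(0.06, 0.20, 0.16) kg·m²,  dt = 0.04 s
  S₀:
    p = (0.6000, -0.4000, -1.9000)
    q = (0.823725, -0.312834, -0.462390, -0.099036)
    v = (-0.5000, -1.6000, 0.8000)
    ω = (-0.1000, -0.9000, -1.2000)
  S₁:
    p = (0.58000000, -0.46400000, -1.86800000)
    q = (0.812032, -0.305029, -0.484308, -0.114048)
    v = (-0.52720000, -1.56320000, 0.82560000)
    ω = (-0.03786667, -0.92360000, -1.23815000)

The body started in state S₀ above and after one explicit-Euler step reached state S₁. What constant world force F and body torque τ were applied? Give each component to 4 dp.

rate change Δω = (0.06213333, -0.02360000, -0.03815000)
I·α + gyro = (0.0500, -0.1300, -0.1400)
v₁ − v₀ = (-0.02720000, 0.03680000, 0.02560000)
m·(v₁−v₀)/dt = (-1.7000, 2.3000, 1.6000)

F = (-1.7000, 2.3000, 1.6000)
τ = (0.0500, -0.1300, -0.1400)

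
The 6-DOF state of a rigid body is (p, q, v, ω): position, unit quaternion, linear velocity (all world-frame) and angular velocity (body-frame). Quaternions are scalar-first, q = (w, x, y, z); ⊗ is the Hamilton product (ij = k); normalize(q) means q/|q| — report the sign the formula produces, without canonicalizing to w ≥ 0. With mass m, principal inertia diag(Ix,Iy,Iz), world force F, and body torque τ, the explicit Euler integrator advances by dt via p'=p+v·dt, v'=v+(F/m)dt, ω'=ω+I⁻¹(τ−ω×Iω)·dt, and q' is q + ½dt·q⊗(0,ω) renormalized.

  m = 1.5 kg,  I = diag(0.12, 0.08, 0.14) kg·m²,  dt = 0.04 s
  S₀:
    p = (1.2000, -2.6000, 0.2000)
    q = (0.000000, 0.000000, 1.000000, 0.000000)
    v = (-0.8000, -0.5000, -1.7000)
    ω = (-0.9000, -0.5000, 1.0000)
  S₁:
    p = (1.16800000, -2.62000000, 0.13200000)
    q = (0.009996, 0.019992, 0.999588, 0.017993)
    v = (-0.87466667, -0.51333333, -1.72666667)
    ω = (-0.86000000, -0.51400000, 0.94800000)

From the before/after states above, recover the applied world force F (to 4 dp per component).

v₁ − v₀ = (-0.07466667, -0.01333333, -0.02666667)
m·(v₁−v₀)/dt = (-2.8000, -0.5000, -1.0000)

F = (-2.8000, -0.5000, -1.0000)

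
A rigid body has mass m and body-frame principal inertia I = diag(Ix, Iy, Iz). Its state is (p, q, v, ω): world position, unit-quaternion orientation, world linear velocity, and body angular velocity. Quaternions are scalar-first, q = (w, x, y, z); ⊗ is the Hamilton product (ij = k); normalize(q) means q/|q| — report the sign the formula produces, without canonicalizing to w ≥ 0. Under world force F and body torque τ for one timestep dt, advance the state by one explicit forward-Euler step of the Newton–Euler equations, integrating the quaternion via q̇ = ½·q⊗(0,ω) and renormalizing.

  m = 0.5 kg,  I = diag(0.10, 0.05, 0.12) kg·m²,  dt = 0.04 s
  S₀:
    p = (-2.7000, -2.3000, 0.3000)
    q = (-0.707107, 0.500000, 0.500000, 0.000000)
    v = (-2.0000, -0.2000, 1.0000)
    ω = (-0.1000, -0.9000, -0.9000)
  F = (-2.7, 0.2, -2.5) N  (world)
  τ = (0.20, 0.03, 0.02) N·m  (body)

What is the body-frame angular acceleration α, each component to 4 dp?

gyro term ω×Iω = (0.0567, -0.0018, -0.0045)
α = I⁻¹(τ − ω×Iω) = (1.4330, 0.6360, 0.2042)

α = (1.4330, 0.6360, 0.2042)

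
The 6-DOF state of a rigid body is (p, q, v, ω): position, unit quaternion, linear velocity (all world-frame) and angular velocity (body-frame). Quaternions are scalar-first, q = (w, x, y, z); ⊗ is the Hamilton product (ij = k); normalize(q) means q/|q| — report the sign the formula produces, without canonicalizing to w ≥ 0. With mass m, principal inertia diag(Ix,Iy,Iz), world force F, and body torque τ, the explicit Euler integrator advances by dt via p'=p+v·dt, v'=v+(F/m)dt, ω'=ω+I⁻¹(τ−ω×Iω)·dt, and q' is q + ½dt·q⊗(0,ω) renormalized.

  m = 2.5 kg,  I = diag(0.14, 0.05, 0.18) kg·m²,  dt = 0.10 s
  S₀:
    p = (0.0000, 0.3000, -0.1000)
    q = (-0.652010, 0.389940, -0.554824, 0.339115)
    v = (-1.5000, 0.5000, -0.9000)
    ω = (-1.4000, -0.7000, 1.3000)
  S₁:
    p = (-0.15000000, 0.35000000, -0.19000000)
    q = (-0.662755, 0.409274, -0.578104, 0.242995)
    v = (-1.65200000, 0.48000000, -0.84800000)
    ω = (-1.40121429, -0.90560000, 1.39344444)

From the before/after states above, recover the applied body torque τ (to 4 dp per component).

ω₁ − ω₀ = (-0.00121429, -0.20560000, 0.09344444)
τ = I·(Δω/dt) + ω₀×(Iω₀) = (-0.1200, -0.0300, 0.0800)

τ = (-0.1200, -0.0300, 0.0800)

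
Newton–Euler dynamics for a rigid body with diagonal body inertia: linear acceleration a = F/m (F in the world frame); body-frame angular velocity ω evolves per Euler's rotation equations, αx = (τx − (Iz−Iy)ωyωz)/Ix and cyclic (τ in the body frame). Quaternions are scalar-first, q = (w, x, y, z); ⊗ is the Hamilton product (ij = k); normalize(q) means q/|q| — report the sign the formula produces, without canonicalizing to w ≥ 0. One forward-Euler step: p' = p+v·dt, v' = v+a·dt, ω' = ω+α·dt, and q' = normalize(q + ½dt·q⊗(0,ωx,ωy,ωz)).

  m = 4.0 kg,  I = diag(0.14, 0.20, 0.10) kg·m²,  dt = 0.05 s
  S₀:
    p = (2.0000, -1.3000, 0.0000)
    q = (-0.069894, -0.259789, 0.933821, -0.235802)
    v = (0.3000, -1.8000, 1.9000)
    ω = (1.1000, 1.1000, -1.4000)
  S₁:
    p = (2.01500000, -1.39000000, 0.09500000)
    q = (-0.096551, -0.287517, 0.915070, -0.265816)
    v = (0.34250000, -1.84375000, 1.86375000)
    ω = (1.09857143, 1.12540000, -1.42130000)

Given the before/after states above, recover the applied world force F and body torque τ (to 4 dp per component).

velocity change Δv = (0.04250000, -0.04375000, -0.03625000)
F = m·Δv/dt = (3.4000, -3.5000, -2.9000)
Δω = ω₁−ω₀ = (-0.00142857, 0.02540000, -0.02130000)
applied torque τ = (0.1500, 0.0400, 0.0300)

F = (3.4000, -3.5000, -2.9000)
τ = (0.1500, 0.0400, 0.0300)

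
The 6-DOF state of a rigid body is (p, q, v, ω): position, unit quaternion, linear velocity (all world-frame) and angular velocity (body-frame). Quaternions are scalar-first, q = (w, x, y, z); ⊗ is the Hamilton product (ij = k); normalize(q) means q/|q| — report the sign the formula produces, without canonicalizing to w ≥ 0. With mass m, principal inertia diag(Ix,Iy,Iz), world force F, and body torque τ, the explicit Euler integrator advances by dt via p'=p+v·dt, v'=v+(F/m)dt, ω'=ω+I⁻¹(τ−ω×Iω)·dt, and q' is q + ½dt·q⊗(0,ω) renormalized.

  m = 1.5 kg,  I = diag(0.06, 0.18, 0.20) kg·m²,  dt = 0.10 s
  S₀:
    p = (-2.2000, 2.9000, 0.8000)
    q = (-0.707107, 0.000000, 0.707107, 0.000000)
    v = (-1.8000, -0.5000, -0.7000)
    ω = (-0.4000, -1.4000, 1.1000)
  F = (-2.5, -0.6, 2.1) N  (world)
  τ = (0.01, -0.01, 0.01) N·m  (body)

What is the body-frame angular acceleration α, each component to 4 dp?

precession coupling ω×(Iω) = (-0.0308, 0.0616, 0.0672)
angular accel α = (0.6800, -0.3978, -0.2860)

α = (0.6800, -0.3978, -0.2860)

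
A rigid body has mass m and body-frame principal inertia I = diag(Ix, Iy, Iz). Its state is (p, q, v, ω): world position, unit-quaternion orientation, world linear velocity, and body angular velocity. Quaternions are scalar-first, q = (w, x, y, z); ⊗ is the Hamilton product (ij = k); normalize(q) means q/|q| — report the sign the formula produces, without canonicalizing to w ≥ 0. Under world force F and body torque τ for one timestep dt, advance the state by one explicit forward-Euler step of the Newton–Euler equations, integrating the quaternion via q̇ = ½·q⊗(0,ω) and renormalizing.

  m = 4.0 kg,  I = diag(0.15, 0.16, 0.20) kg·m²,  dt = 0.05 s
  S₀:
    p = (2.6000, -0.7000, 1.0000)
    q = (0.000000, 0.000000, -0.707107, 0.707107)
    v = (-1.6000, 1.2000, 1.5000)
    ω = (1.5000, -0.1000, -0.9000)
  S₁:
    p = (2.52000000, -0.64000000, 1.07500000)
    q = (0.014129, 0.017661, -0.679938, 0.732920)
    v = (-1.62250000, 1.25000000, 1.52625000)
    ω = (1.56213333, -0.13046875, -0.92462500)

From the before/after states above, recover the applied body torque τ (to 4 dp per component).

ω₁ − ω₀ = (0.06213333, -0.03046875, -0.02462500)
I·α + gyro = (0.1900, -0.0300, -0.1000)

τ = (0.1900, -0.0300, -0.1000)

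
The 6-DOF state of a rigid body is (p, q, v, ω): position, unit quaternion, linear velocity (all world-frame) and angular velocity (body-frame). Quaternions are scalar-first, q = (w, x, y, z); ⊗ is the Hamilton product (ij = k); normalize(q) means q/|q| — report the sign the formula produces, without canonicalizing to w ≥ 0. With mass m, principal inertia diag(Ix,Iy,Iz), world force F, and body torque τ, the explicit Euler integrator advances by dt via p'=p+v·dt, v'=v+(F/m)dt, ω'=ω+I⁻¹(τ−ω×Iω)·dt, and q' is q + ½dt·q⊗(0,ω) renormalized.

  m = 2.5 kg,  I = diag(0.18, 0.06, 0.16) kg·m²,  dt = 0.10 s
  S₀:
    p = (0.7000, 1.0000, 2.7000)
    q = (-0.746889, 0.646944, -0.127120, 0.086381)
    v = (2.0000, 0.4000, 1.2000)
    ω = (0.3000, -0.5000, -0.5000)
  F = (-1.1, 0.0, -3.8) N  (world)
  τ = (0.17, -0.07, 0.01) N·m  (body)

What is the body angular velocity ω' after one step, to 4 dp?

precession coupling ω×(Iω) = (0.0250, -0.0030, 0.0180)
angular accel α = (0.8056, -1.1167, -0.0500)
ω + α·dt = (0.3806, -0.6117, -0.5050)

ω' = (0.3806, -0.6117, -0.5050)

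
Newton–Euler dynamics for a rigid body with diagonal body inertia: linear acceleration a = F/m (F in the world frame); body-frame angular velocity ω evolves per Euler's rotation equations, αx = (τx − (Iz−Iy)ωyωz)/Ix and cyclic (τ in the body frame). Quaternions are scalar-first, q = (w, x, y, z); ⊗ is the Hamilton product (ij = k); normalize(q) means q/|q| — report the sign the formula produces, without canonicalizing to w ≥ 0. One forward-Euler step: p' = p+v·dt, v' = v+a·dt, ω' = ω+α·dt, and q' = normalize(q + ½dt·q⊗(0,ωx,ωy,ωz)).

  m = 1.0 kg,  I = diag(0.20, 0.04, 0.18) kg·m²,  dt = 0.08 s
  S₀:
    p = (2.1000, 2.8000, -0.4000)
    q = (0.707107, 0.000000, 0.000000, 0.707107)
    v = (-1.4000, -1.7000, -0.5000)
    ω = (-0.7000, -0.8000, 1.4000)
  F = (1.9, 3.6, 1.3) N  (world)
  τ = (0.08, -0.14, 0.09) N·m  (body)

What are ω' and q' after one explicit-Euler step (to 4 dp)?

precession coupling ω×(Iω) = (-0.1568, -0.0196, -0.0896)
α = I⁻¹(τ − ω×Iω) = (1.1840, -3.0100, 0.9978)
ω' = ω + α·dt = (-0.6053, -1.0408, 1.4798)
q⊗(0,ω) = (-0.9899498, 0.0707107, -1.0606605, 0.9899498)
q + ½dt·q⊗(0,ω), renormalized = (0.6659, 0.0028, -0.0423, 0.7449)

ω' = (-0.6053, -1.0408, 1.4798)
q' = (0.6659, 0.0028, -0.0423, 0.7449)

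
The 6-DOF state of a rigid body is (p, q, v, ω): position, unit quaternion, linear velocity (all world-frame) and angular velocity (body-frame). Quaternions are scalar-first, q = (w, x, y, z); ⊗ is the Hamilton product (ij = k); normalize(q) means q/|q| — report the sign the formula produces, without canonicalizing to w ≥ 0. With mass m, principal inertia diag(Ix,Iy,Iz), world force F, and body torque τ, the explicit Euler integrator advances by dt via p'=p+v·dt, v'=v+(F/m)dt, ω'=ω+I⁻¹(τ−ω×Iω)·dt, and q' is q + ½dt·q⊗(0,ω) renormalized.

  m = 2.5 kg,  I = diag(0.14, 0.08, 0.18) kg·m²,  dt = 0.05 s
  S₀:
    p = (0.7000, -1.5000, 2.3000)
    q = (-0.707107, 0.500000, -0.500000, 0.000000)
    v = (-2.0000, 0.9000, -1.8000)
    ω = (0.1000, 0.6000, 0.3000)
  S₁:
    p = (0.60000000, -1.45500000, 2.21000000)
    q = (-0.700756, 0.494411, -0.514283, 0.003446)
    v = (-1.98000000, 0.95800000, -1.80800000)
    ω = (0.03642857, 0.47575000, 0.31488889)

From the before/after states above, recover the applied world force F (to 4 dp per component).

Δv = v₁−v₀ = (0.02000000, 0.05800000, -0.00800000)
m·(v₁−v₀)/dt = (1.0000, 2.9000, -0.4000)

F = (1.0000, 2.9000, -0.4000)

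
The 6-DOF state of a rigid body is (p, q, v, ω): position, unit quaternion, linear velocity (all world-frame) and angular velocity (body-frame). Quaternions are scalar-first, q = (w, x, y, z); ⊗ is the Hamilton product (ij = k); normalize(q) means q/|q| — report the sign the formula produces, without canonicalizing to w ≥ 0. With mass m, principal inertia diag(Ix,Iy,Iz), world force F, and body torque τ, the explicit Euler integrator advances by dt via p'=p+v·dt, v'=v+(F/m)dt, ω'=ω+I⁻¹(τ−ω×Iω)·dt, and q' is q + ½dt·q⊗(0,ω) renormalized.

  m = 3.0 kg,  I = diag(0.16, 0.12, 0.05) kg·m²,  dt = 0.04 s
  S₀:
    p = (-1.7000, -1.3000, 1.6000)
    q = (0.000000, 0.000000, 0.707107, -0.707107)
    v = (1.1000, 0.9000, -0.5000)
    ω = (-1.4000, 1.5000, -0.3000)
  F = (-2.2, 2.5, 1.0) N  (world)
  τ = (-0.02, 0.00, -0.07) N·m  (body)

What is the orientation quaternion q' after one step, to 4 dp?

q' = (-0.0254, 0.0170, 0.7263, -0.6867)

q⊗(0,ω) = (-1.2727926, 0.8485284, 0.9899498, 0.9899498)
q' = normalize(q + ½dt·q⊗(0,ω)) = (-0.0254, 0.0170, 0.7263, -0.6867)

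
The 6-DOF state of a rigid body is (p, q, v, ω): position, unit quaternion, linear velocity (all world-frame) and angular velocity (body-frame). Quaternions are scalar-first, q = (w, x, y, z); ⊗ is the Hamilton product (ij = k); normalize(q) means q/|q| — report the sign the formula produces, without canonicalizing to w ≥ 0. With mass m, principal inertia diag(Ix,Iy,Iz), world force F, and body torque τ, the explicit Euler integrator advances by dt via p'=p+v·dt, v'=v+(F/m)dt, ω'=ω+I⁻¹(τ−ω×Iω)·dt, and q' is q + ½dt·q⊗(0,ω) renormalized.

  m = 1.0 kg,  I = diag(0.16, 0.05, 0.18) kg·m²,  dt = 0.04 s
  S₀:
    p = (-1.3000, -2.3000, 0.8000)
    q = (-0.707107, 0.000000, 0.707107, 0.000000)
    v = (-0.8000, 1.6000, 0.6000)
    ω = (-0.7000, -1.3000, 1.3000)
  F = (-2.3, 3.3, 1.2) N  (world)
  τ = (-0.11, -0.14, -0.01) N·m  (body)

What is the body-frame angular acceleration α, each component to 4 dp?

α = (0.6856, -3.1640, 0.5006)

precession coupling ω×(Iω) = (-0.2197, 0.0182, -0.1001)
α = I⁻¹(τ − ω×Iω) = (0.6856, -3.1640, 0.5006)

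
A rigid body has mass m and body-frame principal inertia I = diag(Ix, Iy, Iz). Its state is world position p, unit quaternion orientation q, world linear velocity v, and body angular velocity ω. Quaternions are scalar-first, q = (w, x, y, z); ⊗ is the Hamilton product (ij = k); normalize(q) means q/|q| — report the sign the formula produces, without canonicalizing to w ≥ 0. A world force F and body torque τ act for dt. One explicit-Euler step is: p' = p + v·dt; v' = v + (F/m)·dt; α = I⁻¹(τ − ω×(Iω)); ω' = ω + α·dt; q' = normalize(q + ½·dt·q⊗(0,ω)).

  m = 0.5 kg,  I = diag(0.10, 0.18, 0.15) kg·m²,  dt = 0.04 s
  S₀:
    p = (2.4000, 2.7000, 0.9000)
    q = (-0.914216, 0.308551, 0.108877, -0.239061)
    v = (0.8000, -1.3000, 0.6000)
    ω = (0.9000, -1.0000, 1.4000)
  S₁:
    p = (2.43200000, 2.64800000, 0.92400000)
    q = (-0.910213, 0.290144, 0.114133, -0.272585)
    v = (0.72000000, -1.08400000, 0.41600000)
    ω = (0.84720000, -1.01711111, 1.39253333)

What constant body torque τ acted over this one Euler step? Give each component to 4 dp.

τ = (-0.0900, -0.1400, -0.1000)

ω₁ − ω₀ = (-0.05280000, -0.01711111, -0.00746667)
I·α + gyro = (-0.0900, -0.1400, -0.1000)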